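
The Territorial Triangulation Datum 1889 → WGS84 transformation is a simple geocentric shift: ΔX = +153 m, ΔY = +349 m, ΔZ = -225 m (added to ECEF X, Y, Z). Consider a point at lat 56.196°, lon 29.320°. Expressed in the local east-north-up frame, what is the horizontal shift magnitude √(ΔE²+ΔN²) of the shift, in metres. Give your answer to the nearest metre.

442 m

At φ = 56.196°, λ = 29.320°: sin φ = 0.830946, cos φ = 0.556354, sin λ = 0.489687, cos λ = 0.871898.
ΔE = −sin λ·ΔX + cos λ·ΔY = −(0.489687)·(153) + (0.871898)·(349) = 229.37 m.
ΔN = −sin φ cos λ·ΔX − sin φ sin λ·ΔY + cos φ·ΔZ = −(0.830946)(0.871898)(153) − (0.830946)(0.489687)(349) + (0.556354)(-225) = -378.04 m.
Horizontal magnitude = √(ΔE² + ΔN²) = √(229.37² + (-378.04)²) = 442.18 m.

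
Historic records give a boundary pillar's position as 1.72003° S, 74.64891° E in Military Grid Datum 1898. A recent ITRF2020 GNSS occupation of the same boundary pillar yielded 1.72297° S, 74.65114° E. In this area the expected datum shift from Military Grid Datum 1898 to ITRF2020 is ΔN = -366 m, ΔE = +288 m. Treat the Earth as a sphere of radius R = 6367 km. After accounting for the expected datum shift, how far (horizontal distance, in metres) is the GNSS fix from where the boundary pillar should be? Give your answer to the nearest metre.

Observed coordinate differences: Δφ = -0.00294°, Δλ = +0.00223°.
Converting to metres (1° lat = 111125 m, cos φ = 0.999549): observed ΔN = -326.7 m, observed ΔE = 247.7 m.
Subtracting the expected shift leaves a residual of -326.7 − (-366) = 39.3 m north and 247.7 − (288) = -40.3 m east.
Residual distance = √(39.3² + (-40.3)²) = 56.3 m.

56 m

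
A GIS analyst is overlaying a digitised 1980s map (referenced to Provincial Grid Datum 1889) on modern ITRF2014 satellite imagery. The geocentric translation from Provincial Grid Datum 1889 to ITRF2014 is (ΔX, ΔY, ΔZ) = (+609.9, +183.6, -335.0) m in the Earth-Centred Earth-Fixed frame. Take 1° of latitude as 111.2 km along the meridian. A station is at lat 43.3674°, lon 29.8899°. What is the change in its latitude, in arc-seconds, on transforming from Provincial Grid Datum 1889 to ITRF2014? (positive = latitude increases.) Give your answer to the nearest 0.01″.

sin φ = 0.686674, cos φ = 0.726965, sin λ = 0.498335, cos λ = 0.866985.
North component: ΔN = −sin φ cos λ·ΔX − sin φ sin λ·ΔY + cos φ·ΔZ = −(0.686674)(0.866985)(609.9) − (0.686674)(0.498335)(183.6) + (0.726965)(-335.0) = -669.46 m.
1° of latitude spans 111200 m, so Δφ = -669.46 / 111200 × 3600 = -21.673″.

Δφ = -21.67″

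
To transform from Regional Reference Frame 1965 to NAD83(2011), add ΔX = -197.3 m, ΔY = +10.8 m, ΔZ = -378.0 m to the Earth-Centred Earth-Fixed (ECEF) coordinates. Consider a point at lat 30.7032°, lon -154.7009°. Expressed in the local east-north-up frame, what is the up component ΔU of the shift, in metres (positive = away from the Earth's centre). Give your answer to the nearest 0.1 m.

ΔU = -43.6 m

At φ = 30.7032°, λ = -154.7009°: sin φ = 0.510591, cos φ = 0.859824, sin λ = -0.427344, cos λ = -0.904089.
ΔU = cos φ cos λ·ΔX + cos φ sin λ·ΔY + sin φ·ΔZ = (0.859824)(-0.904089)(-197.3) + (0.859824)(-0.427344)(10.8) + (0.510591)(-378.0) = -43.60 m.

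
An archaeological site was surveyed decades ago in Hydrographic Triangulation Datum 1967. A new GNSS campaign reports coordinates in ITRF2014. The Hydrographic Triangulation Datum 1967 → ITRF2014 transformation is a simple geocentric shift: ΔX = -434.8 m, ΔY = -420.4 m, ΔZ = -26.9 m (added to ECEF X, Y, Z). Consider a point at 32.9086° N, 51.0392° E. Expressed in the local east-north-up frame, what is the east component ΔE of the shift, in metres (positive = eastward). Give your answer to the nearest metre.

ΔE = 74 m

At φ = 32.9086°, λ = 51.0392°: sin φ = 0.543300, cos φ = 0.839538, sin λ = 0.777576, cos λ = 0.628789.
ΔE = −sin λ·ΔX + cos λ·ΔY = −(0.777576)·(-434.8) + (0.628789)·(-420.4) = 73.75 m.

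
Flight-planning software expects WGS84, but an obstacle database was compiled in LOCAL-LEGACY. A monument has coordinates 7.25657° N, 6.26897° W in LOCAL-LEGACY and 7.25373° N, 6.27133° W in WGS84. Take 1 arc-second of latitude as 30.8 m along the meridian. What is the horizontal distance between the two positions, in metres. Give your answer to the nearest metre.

Δφ = 7.25373° − 7.25657° = -0.00284°; Δλ = -6.27133° − -6.26897° = -0.00236°.
1° of latitude = 3600 × 30.80 = 110880 m.
ΔN = Δφ × 110880 = -314.9 m; ΔE = Δλ × 110880 × cos(7.25657°) = -0.00236 × 110880 × 0.991990 = -259.6 m.
Distance = √(ΔE² + ΔN²) = √((-259.6)² + (-314.9)²) = 408.1 m.

408 m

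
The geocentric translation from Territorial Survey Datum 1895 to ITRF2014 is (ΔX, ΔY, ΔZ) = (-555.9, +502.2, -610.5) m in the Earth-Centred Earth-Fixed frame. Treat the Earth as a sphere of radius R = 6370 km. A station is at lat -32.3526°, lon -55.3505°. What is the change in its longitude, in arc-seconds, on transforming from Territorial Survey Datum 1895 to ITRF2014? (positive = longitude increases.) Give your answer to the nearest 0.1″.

Δλ = -6.6″

sin φ = -0.535128, cos φ = 0.844771, sin λ = -0.822645, cos λ = 0.568555.
East component: ΔE = −sin λ·ΔX + cos λ·ΔY = −(-0.822645)(-555.9) + (0.568555)(502.2) = -171.78 m.
1° of latitude spans πR/180 = 111177 m; at latitude φ, 1° of longitude spans that × cos φ = 93919.5 m, so Δλ = -171.78 / 93919.5 × 3600 = -6.584″.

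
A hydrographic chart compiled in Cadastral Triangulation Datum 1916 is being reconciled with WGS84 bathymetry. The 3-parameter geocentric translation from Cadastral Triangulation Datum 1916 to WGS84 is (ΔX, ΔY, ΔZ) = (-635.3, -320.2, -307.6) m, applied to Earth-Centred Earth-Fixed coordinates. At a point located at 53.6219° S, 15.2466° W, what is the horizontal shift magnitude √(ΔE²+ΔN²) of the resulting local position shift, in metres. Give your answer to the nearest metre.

The local east axis at (φ, λ) is (−sin λ, cos λ, 0), so ΔE = −sin(-15.2466°)·(-635.3) + cos(-15.2466°)·(-320.2) = -476.00 m.
The local north axis is (−sin φ cos λ, −sin φ sin λ, cos φ), giving ΔN = -493.490 + 67.795 − 182.441 = -608.14 m.
Horizontal magnitude = √(ΔE² + ΔN²) = √((-476.00)² + (-608.14)²) = 772.27 m.

772 m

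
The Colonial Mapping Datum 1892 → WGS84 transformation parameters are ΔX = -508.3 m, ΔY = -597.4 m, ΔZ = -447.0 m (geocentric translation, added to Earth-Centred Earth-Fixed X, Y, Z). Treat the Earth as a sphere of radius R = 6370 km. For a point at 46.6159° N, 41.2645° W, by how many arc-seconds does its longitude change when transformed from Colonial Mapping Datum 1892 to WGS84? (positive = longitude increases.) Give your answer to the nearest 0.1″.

sin φ = 0.726765, cos φ = 0.686886, sin λ = -0.659536, cos λ = 0.751673.
East component: ΔE = −sin λ·ΔX + cos λ·ΔY = −(-0.659536)(-508.3) + (0.751673)(-597.4) = -784.29 m.
1° of latitude spans πR/180 = 111177 m; at latitude φ, 1° of longitude spans that × cos φ = 76366.2 m, so Δλ = -784.29 / 76366.2 × 3600 = -36.972″.

Δλ = -37.0″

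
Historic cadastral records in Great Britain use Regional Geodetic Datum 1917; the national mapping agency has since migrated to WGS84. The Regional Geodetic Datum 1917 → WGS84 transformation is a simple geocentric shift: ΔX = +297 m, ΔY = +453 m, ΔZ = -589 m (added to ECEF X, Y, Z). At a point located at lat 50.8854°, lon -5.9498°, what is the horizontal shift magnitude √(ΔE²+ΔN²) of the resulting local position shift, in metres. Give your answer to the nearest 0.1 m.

741.7 m

The local east axis at (φ, λ) is (−sin λ, cos λ, 0), so ΔE = −sin(-5.9498°)·297 + cos(-5.9498°)·453 = 481.35 m.
The local north axis is (−sin φ cos λ, −sin φ sin λ, cos φ), giving ΔN = -229.197 + 36.433 − 371.585 = -564.35 m.
Horizontal magnitude = √(ΔE² + ΔN²) = √(481.35² + (-564.35)²) = 741.74 m.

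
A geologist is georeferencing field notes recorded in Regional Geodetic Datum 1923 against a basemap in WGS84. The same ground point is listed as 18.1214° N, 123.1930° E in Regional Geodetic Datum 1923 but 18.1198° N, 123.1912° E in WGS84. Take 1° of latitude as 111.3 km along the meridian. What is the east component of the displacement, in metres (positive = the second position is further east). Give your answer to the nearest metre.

Δφ = 18.1198° − 18.1214° = -0.0016°; Δλ = 123.1912° − 123.1930° = -0.0018°.
ΔN = Δφ × 111300 = -178.1 m; ΔE = Δλ × 111300 × cos(18.1214°) = -0.0018 × 111300 × 0.950400 = -190.4 m.

ΔE = -190 m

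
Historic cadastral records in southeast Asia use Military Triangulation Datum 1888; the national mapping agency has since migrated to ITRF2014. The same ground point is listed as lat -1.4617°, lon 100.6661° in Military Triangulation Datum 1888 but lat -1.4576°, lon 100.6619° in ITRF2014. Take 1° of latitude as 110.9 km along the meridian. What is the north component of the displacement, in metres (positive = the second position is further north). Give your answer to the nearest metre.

Δφ = -1.4576° − -1.4617° = +0.0041°; Δλ = 100.6619° − 100.6661° = -0.0042°.
ΔN = Δφ × 110900 = 454.7 m; ΔE = Δλ × 110900 × cos(-1.4617°) = -0.0042 × 110900 × 0.999675 = -465.6 m.

ΔN = 455 m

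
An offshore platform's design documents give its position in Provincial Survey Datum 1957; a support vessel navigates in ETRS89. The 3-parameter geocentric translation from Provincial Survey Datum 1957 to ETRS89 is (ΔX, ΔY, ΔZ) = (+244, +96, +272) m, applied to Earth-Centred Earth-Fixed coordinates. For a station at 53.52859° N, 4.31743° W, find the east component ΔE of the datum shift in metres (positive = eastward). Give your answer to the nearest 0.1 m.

ΔE = 114.1 m

The local east axis at (φ, λ) is (−sin λ, cos λ, 0), so ΔE = −sin(-4.31743°)·244 + cos(-4.31743°)·96 = 114.10 m.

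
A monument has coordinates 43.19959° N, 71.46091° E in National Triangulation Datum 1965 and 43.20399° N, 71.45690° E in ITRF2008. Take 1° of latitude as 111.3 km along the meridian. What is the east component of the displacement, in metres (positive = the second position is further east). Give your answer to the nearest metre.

ΔE = -325 m

Δφ = 43.20399° − 43.19959° = +0.00440°; Δλ = 71.45690° − 71.46091° = -0.00401°.
ΔN = Δφ × 111300 = 489.7 m; ΔE = Δλ × 111300 × cos(43.19959°) = -0.00401 × 111300 × 0.728974 = -325.4 m.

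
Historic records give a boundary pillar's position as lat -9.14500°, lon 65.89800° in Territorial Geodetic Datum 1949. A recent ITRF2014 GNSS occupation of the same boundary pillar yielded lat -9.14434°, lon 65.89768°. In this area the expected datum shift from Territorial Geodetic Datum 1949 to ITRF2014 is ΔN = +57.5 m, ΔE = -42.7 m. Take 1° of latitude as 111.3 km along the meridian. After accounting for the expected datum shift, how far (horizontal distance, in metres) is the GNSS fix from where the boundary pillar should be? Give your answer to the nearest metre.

18 m

Observed coordinate differences: Δφ = +0.00066°, Δλ = -0.00032°.
Converting to metres (1° lat = 111300 m, cos φ = 0.987289): observed ΔN = 73.5 m, observed ΔE = -35.2 m.
Subtracting the expected shift leaves a residual of 73.5 − (57.5) = 16.0 m north and -35.2 − (-42.7) = 7.5 m east.
Residual distance = √(16.0² + 7.5²) = 17.6 m.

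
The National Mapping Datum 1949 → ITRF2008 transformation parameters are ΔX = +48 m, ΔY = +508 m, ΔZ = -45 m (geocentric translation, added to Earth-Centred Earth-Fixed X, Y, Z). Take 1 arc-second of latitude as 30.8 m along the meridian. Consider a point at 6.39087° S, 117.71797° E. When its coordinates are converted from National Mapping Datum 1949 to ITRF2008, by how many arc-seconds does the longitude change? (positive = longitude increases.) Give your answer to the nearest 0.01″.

sin φ = -0.111311, cos φ = 0.993786, sin λ = 0.885248, cos λ = -0.465120.
East component: ΔE = −sin λ·ΔX + cos λ·ΔY = −(0.885248)(48) + (-0.465120)(508) = -278.77 m.
1° of latitude spans 3600 × 30.80 = 110880 m; at latitude φ, 1° of longitude spans that × cos φ = 110191.0 m, so Δλ = -278.77 / 110191.0 × 3600 = -9.108″.

Δλ = -9.11″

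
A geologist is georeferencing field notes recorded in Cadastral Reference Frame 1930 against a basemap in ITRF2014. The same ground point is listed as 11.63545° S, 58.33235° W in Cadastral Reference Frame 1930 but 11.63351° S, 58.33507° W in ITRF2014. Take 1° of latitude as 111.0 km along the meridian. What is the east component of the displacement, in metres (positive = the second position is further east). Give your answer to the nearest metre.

Δφ = -11.63351° − -11.63545° = +0.00194°; Δλ = -58.33507° − -58.33235° = -0.00272°.
ΔN = Δφ × 111000 = 215.3 m; ΔE = Δλ × 111000 × cos(-11.63545°) = -0.00272 × 111000 × 0.979451 = -295.7 m.

ΔE = -296 m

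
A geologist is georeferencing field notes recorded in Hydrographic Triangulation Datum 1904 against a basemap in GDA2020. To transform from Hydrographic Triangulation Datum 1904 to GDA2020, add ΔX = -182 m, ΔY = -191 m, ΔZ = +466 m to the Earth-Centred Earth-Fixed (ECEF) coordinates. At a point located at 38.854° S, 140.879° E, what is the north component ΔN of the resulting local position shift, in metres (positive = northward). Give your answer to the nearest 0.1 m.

ΔN = 375.9 m

At φ = -38.854°, λ = 140.879°: sin φ = -0.627338, cos φ = 0.778747, sin λ = 0.630960, cos λ = -0.775815.
ΔN = −sin φ cos λ·ΔX − sin φ sin λ·ΔY + cos φ·ΔZ = −(-0.627338)(-0.775815)(-182) − (-0.627338)(0.630960)(-191) + (0.778747)(466) = 375.87 m.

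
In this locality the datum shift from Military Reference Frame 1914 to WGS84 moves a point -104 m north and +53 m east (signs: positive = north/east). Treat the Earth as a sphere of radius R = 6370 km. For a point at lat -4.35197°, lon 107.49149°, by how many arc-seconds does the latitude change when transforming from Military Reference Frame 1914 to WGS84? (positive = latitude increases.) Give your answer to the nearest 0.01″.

Δφ = -3.37″

On a sphere of radius R, 1 rad of latitude = R, so Δφ = ΔN / R = -104.0 / 6370000 = -1.6327e-05 rad = -3.368″.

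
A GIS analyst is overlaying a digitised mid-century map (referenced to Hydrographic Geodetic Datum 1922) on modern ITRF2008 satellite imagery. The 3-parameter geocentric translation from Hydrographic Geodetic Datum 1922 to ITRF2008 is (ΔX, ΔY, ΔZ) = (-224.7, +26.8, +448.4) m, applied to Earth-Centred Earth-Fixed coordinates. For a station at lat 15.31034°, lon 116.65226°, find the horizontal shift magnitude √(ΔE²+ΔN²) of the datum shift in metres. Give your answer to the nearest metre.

At φ = 15.31034°, λ = 116.65226°: sin φ = 0.264047, cos φ = 0.964510, sin λ = 0.893745, cos λ = -0.448574.
ΔE = −sin λ·ΔX + cos λ·ΔY = −(0.893745)·(-224.7) + (-0.448574)·(26.8) = 188.80 m.
ΔN = −sin φ cos λ·ΔX − sin φ sin λ·ΔY + cos φ·ΔZ = −(0.264047)(-0.448574)(-224.7) − (0.264047)(0.893745)(26.8) + (0.964510)(448.4) = 399.55 m.
Horizontal magnitude = √(ΔE² + ΔN²) = √(188.80² + 399.55²) = 441.91 m.

442 m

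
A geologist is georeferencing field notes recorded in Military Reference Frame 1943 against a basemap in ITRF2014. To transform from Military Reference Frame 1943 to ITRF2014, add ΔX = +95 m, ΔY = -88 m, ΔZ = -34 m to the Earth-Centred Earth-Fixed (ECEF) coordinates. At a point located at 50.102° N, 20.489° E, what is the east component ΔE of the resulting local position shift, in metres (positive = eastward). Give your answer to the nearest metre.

ΔE = -116 m

The local east axis at (φ, λ) is (−sin λ, cos λ, 0), so ΔE = −sin(20.489°)·95 + cos(20.489°)·(-88) = -115.69 m.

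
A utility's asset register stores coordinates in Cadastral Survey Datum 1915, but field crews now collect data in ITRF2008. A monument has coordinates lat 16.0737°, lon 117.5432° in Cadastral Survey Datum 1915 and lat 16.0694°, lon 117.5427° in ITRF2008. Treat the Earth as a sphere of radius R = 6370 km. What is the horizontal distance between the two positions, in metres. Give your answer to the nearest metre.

Δφ = 16.0694° − 16.0737° = -0.0043°; Δλ = 117.5427° − 117.5432° = -0.0005°.
1° along a meridian = πR/180 = 111177 m.
ΔN = Δφ × 111177 = -478.1 m; ΔE = Δλ × 111177 × cos(16.0737°) = -0.0005 × 111177 × 0.960906 = -53.4 m.
Distance = √(ΔE² + ΔN²) = √((-53.4)² + (-478.1)²) = 481.0 m.

481 m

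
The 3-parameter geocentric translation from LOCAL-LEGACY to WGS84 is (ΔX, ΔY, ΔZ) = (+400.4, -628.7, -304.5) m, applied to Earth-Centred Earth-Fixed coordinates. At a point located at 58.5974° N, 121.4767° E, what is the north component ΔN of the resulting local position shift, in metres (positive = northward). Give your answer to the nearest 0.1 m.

ΔN = 477.4 m

At φ = 58.5974°, λ = 121.4767°: sin φ = 0.853527, cos φ = 0.521048, sin λ = 0.852853, cos λ = -0.522152.
ΔN = −sin φ cos λ·ΔX − sin φ sin λ·ΔY + cos φ·ΔZ = −(0.853527)(-0.522152)(400.4) − (0.853527)(0.852853)(-628.7) + (0.521048)(-304.5) = 477.44 m.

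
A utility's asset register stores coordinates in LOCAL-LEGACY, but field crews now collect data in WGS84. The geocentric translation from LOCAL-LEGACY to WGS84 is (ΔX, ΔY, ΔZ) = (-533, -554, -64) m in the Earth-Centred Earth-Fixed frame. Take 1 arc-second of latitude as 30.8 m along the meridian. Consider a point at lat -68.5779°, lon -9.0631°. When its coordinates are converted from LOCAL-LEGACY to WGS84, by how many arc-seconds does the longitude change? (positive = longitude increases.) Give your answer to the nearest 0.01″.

sin φ = -0.930915, cos φ = 0.365236, sin λ = -0.157522, cos λ = 0.987515.
East component: ΔE = −sin λ·ΔX + cos λ·ΔY = −(-0.157522)(-533) + (0.987515)(-554) = -631.04 m.
1° of latitude spans 3600 × 30.80 = 110880 m; at latitude φ, 1° of longitude spans that × cos φ = 40497.4 m, so Δλ = -631.04 / 40497.4 × 3600 = -56.096″.

Δλ = -56.10″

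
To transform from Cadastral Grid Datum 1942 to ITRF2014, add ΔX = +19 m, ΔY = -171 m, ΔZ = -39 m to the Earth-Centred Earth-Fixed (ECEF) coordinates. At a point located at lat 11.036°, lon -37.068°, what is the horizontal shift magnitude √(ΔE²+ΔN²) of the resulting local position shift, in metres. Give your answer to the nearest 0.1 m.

The local east axis at (φ, λ) is (−sin λ, cos λ, 0), so ΔE = −sin(-37.068°)·19 + cos(-37.068°)·(-171) = -124.99 m.
The local north axis is (−sin φ cos λ, −sin φ sin λ, cos φ), giving ΔN = -2.902 − 19.731 − 38.279 = -60.91 m.
Horizontal magnitude = √(ΔE² + ΔN²) = √((-124.99)² + (-60.91)²) = 139.04 m.

139.0 m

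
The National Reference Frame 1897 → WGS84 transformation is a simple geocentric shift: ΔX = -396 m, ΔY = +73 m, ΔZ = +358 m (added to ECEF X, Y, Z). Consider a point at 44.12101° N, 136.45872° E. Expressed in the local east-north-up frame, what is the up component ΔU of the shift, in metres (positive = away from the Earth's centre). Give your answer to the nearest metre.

ΔU = 491 m

At φ = 44.12101°, λ = 136.45872°: sin φ = 0.696176, cos φ = 0.717871, sin λ = 0.688877, cos λ = -0.724878.
ΔU = cos φ cos λ·ΔX + cos φ sin λ·ΔY + sin φ·ΔZ = (0.717871)(-0.724878)(-396) + (0.717871)(0.688877)(73) + (0.696176)(358) = 491.40 m.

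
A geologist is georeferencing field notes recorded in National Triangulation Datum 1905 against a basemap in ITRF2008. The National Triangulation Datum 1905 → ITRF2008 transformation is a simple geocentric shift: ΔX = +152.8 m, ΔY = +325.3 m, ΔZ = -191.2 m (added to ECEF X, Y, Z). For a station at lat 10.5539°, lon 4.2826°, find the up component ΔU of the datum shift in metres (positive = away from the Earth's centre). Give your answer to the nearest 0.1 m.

The local up (radial) axis is (cos φ cos λ, cos φ sin λ, sin φ), giving ΔU = 149.796 + 23.881 − 35.020 = 138.66 m.

ΔU = 138.7 m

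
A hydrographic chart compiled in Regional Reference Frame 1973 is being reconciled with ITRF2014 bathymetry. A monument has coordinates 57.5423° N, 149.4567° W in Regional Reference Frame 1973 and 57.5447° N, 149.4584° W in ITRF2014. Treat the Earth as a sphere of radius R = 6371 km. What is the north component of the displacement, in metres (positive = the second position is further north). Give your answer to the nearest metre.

ΔN = 267 m

Δφ = 57.5447° − 57.5423° = +0.0024°; Δλ = -149.4584° − -149.4567° = -0.0017°.
1° along a meridian = πR/180 = 111195 m.
ΔN = Δφ × 111195 = 266.9 m; ΔE = Δλ × 111195 × cos(57.5423°) = -0.0017 × 111195 × 0.536677 = -101.4 m.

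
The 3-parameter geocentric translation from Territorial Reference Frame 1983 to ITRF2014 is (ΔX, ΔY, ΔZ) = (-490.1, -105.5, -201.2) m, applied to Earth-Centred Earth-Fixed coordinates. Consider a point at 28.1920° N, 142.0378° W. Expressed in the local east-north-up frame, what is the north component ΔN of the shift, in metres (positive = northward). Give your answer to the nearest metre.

At φ = 28.1920°, λ = -142.0378°: sin φ = 0.472428, cos φ = 0.881369, sin λ = -0.615141, cos λ = -0.788417.
ΔN = −sin φ cos λ·ΔX − sin φ sin λ·ΔY + cos φ·ΔZ = −(0.472428)(-0.788417)(-490.1) − (0.472428)(-0.615141)(-105.5) + (0.881369)(-201.2) = -390.54 m.

ΔN = -391 m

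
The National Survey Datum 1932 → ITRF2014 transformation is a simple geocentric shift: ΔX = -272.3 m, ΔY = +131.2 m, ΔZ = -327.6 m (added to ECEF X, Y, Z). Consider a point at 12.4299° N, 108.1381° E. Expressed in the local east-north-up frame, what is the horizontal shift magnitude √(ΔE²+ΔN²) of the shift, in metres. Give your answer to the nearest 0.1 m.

The local east axis at (φ, λ) is (−sin λ, cos λ, 0), so ΔE = −sin(108.1381°)·(-272.3) + cos(108.1381°)·131.2 = 217.93 m.
The local north axis is (−sin φ cos λ, −sin φ sin λ, cos φ), giving ΔN = -18.246 − 26.837 − 319.921 = -365.00 m.
Horizontal magnitude = √(ΔE² + ΔN²) = √(217.93² + (-365.00)²) = 425.11 m.

425.1 m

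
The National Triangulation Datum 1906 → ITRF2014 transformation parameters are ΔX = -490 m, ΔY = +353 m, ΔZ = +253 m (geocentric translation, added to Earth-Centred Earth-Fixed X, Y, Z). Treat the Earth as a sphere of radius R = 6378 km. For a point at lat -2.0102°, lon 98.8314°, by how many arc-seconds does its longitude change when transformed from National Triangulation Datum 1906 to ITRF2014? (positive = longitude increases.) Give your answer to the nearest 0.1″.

Δλ = 13.9″

sin φ = -0.035077, cos φ = 0.999385, sin λ = 0.988144, cos λ = -0.153527.
East component: ΔE = −sin λ·ΔX + cos λ·ΔY = −(0.988144)(-490) + (-0.153527)(353) = 430.00 m.
1° of latitude spans πR/180 = 111317 m; at latitude φ, 1° of longitude spans that × cos φ = 111248.6 m, so Δλ = 430.00 / 111248.6 × 3600 = 13.915″.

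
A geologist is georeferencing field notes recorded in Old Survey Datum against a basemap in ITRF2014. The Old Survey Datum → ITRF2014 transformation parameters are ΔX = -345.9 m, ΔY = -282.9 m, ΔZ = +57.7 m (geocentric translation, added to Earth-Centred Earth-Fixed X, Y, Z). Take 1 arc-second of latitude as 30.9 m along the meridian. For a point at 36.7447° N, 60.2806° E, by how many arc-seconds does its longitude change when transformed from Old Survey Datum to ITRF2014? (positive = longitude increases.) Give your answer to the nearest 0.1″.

Δλ = 6.5″

sin φ = 0.598250, cos φ = 0.801309, sin λ = 0.868464, cos λ = 0.495753.
East component: ΔE = −sin λ·ΔX + cos λ·ΔY = −(0.868464)(-345.9) + (0.495753)(-282.9) = 160.15 m.
1° of latitude spans 3600 × 30.90 = 111240 m; at latitude φ, 1° of longitude spans that × cos φ = 89137.6 m, so Δλ = 160.15 / 89137.6 × 3600 = 6.468″.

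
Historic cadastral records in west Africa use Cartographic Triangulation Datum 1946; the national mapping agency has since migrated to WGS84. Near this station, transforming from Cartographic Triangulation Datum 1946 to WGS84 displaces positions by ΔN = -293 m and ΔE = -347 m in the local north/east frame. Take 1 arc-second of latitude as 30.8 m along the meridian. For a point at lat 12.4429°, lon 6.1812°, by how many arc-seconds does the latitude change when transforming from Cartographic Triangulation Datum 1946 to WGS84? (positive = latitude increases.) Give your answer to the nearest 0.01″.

Δφ = -9.51″

1″ of latitude = 30.80 m, so Δφ = -293.0 / 30.80 = -9.513″.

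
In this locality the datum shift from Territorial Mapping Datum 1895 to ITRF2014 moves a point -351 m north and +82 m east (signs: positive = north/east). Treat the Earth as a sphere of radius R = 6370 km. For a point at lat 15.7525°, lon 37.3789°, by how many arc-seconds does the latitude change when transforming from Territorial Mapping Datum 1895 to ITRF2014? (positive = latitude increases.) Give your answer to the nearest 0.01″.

On a sphere of radius R, 1 rad of latitude = R, so Δφ = ΔN / R = -351.0 / 6370000 = -5.5102e-05 rad = -11.366″.

Δφ = -11.37″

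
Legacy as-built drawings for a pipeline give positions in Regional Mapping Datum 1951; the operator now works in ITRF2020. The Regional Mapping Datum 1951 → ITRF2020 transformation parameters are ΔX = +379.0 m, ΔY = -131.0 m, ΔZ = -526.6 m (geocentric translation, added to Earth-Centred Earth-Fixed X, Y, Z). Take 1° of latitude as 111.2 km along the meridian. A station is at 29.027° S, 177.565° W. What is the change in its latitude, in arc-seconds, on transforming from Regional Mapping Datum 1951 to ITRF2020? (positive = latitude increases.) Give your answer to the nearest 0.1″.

Δφ = -20.8″

sin φ = -0.485222, cos φ = 0.874391, sin λ = -0.042486, cos λ = -0.999097.
North component: ΔN = −sin φ cos λ·ΔX − sin φ sin λ·ΔY + cos φ·ΔZ = −(-0.485222)(-0.999097)(379.0) − (-0.485222)(-0.042486)(-131.0) + (0.874391)(-526.6) = -641.49 m.
1° of latitude spans 111200 m, so Δφ = -641.49 / 111200 × 3600 = -20.768″.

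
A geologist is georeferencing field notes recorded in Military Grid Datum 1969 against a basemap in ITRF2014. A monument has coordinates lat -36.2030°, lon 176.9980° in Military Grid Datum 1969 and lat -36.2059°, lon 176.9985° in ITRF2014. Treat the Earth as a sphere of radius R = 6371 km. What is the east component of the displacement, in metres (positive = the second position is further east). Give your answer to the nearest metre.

Δφ = -36.2059° − -36.2030° = -0.0029°; Δλ = 176.9985° − 176.9980° = +0.0005°.
1° along a meridian = πR/180 = 111195 m.
ΔN = Δφ × 111195 = -322.5 m; ΔE = Δλ × 111195 × cos(-36.2030°) = +0.0005 × 111195 × 0.806929 = 44.9 m.

ΔE = 45 m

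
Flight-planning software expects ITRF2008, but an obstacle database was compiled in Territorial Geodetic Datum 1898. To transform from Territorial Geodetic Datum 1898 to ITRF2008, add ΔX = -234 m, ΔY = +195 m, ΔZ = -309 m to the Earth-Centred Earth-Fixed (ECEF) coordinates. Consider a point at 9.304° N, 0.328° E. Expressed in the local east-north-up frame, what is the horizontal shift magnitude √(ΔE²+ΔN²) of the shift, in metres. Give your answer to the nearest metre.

The local east axis at (φ, λ) is (−sin λ, cos λ, 0), so ΔE = −sin(0.328°)·(-234) + cos(0.328°)·195 = 196.34 m.
The local north axis is (−sin φ cos λ, −sin φ sin λ, cos φ), giving ΔN = 37.831 − 0.180 − 304.935 = -267.28 m.
Horizontal magnitude = √(ΔE² + ΔN²) = √(196.34² + (-267.28)²) = 331.65 m.

332 m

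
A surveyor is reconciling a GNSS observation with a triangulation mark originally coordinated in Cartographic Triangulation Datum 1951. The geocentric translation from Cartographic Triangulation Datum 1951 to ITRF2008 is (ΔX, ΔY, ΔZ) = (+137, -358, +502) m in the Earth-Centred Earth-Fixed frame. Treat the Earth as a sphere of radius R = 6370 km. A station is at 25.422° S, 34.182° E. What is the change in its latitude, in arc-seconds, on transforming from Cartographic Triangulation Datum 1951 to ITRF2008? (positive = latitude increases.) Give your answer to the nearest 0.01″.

sin φ = -0.429282, cos φ = 0.903171, sin λ = 0.561824, cos λ = 0.827257.
North component: ΔN = −sin φ cos λ·ΔX − sin φ sin λ·ΔY + cos φ·ΔZ = −(-0.429282)(0.827257)(137) − (-0.429282)(0.561824)(-358) + (0.903171)(502) = 415.70 m.
1° of latitude spans πR/180 = 111177 m, so Δφ = 415.70 / 111177 × 3600 = 13.461″.

Δφ = 13.46″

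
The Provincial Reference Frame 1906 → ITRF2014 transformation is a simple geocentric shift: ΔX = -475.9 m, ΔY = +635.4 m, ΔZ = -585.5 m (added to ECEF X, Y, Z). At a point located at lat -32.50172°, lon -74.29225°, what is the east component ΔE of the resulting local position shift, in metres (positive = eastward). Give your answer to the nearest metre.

The local east axis at (φ, λ) is (−sin λ, cos λ, 0), so ΔE = −sin(-74.29225°)·(-475.9) + cos(-74.29225°)·635.4 = -286.11 m.

ΔE = -286 m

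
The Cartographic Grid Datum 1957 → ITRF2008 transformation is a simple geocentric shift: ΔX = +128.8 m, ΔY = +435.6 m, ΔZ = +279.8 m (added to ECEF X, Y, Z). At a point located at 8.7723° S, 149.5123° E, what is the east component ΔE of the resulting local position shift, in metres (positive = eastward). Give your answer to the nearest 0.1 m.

ΔE = -440.7 m

At φ = -8.7723°, λ = 149.5123°: sin φ = -0.152508, cos φ = 0.988302, sin λ = 0.507353, cos λ = -0.861738.
ΔE = −sin λ·ΔX + cos λ·ΔY = −(0.507353)·(128.8) + (-0.861738)·(435.6) = -440.72 m.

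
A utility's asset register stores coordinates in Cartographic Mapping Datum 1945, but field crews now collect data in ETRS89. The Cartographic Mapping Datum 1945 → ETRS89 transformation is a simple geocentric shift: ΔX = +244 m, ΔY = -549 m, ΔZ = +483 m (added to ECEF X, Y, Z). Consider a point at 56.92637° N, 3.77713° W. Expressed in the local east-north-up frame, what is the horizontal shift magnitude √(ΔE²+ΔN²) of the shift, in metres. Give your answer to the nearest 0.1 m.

At φ = 56.92637°, λ = -3.77713°: sin φ = 0.837970, cos φ = 0.545716, sin λ = -0.065876, cos λ = 0.997828.
ΔE = −sin λ·ΔX + cos λ·ΔY = −(-0.065876)·(244) + (0.997828)·(-549) = -531.73 m.
ΔN = −sin φ cos λ·ΔX − sin φ sin λ·ΔY + cos φ·ΔZ = −(0.837970)(0.997828)(244) − (0.837970)(-0.065876)(-549) + (0.545716)(483) = 29.25 m.
Horizontal magnitude = √(ΔE² + ΔN²) = √((-531.73)² + 29.25²) = 532.54 m.

532.5 m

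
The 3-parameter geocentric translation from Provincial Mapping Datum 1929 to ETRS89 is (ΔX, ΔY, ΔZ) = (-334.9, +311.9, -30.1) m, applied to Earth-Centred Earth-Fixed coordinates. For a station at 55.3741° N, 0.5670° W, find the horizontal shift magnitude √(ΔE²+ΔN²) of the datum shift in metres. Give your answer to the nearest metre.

The local east axis at (φ, λ) is (−sin λ, cos λ, 0), so ΔE = −sin(-0.5670°)·(-334.9) + cos(-0.5670°)·311.9 = 308.57 m.
The local north axis is (−sin φ cos λ, −sin φ sin λ, cos φ), giving ΔN = 275.569 + 2.540 − 17.103 = 261.01 m.
Horizontal magnitude = √(ΔE² + ΔN²) = √(308.57² + 261.01²) = 404.15 m.

404 m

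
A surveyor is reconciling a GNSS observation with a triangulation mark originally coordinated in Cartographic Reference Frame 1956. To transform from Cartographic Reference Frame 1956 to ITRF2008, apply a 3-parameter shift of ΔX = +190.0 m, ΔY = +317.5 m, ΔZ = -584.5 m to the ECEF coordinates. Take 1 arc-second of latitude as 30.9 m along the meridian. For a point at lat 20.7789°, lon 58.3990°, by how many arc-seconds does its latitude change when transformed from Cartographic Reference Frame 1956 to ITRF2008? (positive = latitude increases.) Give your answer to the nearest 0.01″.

sin φ = 0.354763, cos φ = 0.934956, sin λ = 0.851718, cos λ = 0.524001.
North component: ΔN = −sin φ cos λ·ΔX − sin φ sin λ·ΔY + cos φ·ΔZ = −(0.354763)(0.524001)(190.0) − (0.354763)(0.851718)(317.5) + (0.934956)(-584.5) = -677.74 m.
1° of latitude spans 3600 × 30.90 = 111240 m, so Δφ = -677.74 / 111240 × 3600 = -21.933″.

Δφ = -21.93″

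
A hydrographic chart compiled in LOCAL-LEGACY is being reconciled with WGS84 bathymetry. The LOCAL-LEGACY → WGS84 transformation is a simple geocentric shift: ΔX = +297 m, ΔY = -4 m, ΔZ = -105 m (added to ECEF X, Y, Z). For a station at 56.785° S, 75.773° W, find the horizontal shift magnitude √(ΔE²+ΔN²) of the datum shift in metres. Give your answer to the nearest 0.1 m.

At φ = -56.785°, λ = -75.773°: sin φ = -0.836621, cos φ = 0.547782, sin λ = -0.969330, cos λ = 0.245764.
ΔE = −sin λ·ΔX + cos λ·ΔY = −(-0.969330)·(297) + (0.245764)·(-4) = 286.91 m.
ΔN = −sin φ cos λ·ΔX − sin φ sin λ·ΔY + cos φ·ΔZ = −(-0.836621)(0.245764)(297) − (-0.836621)(-0.969330)(-4) + (0.547782)(-105) = 6.79 m.
Horizontal magnitude = √(ΔE² + ΔN²) = √(286.91² + 6.79²) = 286.99 m.

287.0 m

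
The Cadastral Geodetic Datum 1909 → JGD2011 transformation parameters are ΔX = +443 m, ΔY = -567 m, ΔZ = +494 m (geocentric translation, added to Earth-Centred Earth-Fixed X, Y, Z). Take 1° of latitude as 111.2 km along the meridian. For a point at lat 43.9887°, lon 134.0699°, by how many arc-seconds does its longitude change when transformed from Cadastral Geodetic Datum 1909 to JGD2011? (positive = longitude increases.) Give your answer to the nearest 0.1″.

sin φ = 0.694516, cos φ = 0.719477, sin λ = 0.718492, cos λ = -0.695535.
East component: ΔE = −sin λ·ΔX + cos λ·ΔY = −(0.718492)(443) + (-0.695535)(-567) = 76.08 m.
1° of latitude spans 111200 m; at latitude φ, 1° of longitude spans that × cos φ = 80005.8 m, so Δλ = 76.08 / 80005.8 × 3600 = 3.423″.

Δλ = 3.4″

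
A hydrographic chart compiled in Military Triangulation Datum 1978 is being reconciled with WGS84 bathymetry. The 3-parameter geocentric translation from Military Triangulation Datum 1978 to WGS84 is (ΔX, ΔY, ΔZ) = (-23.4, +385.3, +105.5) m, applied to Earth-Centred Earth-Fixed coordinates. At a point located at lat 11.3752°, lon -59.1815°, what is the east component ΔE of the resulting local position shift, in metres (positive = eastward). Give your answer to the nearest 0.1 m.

ΔE = 177.3 m

The local east axis at (φ, λ) is (−sin λ, cos λ, 0), so ΔE = −sin(-59.1815°)·(-23.4) + cos(-59.1815°)·385.3 = 177.30 m.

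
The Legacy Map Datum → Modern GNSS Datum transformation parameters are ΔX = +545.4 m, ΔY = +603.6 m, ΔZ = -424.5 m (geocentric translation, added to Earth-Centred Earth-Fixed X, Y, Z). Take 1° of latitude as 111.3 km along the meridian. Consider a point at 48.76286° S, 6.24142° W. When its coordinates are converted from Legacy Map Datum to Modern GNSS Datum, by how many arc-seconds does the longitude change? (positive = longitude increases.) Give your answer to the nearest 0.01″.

Δλ = 32.35″

sin φ = -0.751988, cos φ = 0.659177, sin λ = -0.108718, cos λ = 0.994073.
East component: ΔE = −sin λ·ΔX + cos λ·ΔY = −(-0.108718)(545.4) + (0.994073)(603.6) = 659.32 m.
1° of latitude spans 111300 m; at latitude φ, 1° of longitude spans that × cos φ = 73366.4 m, so Δλ = 659.32 / 73366.4 × 3600 = 32.352″.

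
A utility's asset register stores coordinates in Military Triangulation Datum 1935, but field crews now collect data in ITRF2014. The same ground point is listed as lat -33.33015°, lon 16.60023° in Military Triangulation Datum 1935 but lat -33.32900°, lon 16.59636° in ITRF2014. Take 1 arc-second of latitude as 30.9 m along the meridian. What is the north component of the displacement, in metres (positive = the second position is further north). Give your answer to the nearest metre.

ΔN = 128 m

Δφ = -33.32900° − -33.33015° = +0.00115°; Δλ = 16.59636° − 16.60023° = -0.00387°.
1° of latitude = 3600 × 30.90 = 111240 m.
ΔN = Δφ × 111240 = 127.9 m; ΔE = Δλ × 111240 × cos(-33.33015°) = -0.00387 × 111240 × 0.835518 = -359.7 m.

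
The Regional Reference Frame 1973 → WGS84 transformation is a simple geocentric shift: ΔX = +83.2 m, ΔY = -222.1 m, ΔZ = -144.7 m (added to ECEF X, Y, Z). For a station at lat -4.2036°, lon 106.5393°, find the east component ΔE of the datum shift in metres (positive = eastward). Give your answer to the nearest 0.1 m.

The local east axis at (φ, λ) is (−sin λ, cos λ, 0), so ΔE = −sin(106.5393°)·83.2 + cos(106.5393°)·(-222.1) = -16.53 m.

ΔE = -16.5 m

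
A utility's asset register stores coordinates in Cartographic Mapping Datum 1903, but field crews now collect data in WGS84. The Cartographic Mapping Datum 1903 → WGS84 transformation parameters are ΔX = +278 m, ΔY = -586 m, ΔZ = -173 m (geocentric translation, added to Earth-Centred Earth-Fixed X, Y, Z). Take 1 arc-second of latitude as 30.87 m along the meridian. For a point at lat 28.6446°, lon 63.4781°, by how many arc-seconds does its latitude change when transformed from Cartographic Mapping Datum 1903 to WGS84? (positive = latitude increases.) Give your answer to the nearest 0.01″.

Δφ = 1.30″

sin φ = 0.479375, cos φ = 0.877610, sin λ = 0.894764, cos λ = 0.446540.
North component: ΔN = −sin φ cos λ·ΔX − sin φ sin λ·ΔY + cos φ·ΔZ = −(0.479375)(0.446540)(278) − (0.479375)(0.894764)(-586) + (0.877610)(-173) = 40.02 m.
1° of latitude spans 3600 × 30.87 = 111132 m, so Δφ = 40.02 / 111132 × 3600 = 1.296″.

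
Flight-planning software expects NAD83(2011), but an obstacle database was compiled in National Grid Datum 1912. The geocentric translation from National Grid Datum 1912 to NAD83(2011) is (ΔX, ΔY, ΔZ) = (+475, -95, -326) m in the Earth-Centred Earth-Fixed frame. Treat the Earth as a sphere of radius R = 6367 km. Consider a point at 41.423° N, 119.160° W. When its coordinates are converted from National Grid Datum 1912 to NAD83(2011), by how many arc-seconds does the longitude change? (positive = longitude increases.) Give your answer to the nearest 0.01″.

sin φ = 0.661613, cos φ = 0.749846, sin λ = -0.873262, cos λ = -0.487250.
East component: ΔE = −sin λ·ΔX + cos λ·ΔY = −(-0.873262)(475) + (-0.487250)(-95) = 461.09 m.
1° of latitude spans πR/180 = 111125 m; at latitude φ, 1° of longitude spans that × cos φ = 83326.7 m, so Δλ = 461.09 / 83326.7 × 3600 = 19.921″.

Δλ = 19.92″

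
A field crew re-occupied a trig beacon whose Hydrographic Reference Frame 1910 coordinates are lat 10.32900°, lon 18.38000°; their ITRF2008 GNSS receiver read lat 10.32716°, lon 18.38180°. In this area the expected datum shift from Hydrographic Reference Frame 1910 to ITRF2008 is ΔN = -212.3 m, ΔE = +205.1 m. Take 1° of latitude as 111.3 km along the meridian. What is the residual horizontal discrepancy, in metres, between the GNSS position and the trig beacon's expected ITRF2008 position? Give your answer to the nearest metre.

11 m

Observed coordinate differences: Δφ = -0.00184°, Δλ = +0.00180°.
Converting to metres (1° lat = 111300 m, cos φ = 0.983794): observed ΔN = -204.8 m, observed ΔE = 197.1 m.
Subtracting the expected shift leaves a residual of -204.8 − (-212.3) = 7.5 m north and 197.1 − (205.1) = -8.0 m east.
Residual distance = √(7.5² + (-8.0)²) = 11.0 m.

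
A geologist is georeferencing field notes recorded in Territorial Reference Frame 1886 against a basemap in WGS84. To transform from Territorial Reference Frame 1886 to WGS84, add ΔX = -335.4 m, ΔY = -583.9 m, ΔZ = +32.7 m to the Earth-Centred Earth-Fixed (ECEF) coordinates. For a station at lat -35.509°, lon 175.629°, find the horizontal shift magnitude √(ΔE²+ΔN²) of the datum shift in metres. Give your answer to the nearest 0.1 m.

638.3 m

At φ = -35.509°, λ = 175.629°: sin φ = -0.580831, cos φ = 0.814024, sin λ = 0.076214, cos λ = -0.997091.
ΔE = −sin λ·ΔX + cos λ·ΔY = −(0.076214)·(-335.4) + (-0.997091)·(-583.9) = 607.76 m.
ΔN = −sin φ cos λ·ΔX − sin φ sin λ·ΔY + cos φ·ΔZ = −(-0.580831)(-0.997091)(-335.4) − (-0.580831)(0.076214)(-583.9) + (0.814024)(32.7) = 195.01 m.
Horizontal magnitude = √(ΔE² + ΔN²) = √(607.76² + 195.01²) = 638.29 m.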